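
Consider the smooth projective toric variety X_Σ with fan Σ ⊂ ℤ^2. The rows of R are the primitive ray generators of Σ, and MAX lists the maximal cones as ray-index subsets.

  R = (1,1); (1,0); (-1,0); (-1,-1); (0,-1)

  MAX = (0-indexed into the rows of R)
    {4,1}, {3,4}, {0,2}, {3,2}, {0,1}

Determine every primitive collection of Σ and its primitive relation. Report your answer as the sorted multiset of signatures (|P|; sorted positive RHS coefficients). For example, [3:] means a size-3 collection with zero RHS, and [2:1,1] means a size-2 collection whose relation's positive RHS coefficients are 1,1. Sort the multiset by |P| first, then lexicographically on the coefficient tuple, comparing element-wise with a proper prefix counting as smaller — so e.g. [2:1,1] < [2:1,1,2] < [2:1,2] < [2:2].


Σ has 5 primitive collections:

  P = {0,3}:  v_{0} + v_{3} = 0 ; sig = [2:]
  P = {1,2}:  v_{1} + v_{2} = 0 ; sig = [2:]
  P = {0,4}:  v_{0} + v_{4} = v_{1} ; sig = [2:1]
  P = {1,3}:  v_{1} + v_{3} = v_{4} ; sig = [2:1]
  P = {2,4}:  v_{2} + v_{4} = v_{3} ; sig = [2:1]

so the primitive-relation signature multiset is
    [2:]
    [2:]
    [2:1]
    [2:1]
    [2:1]


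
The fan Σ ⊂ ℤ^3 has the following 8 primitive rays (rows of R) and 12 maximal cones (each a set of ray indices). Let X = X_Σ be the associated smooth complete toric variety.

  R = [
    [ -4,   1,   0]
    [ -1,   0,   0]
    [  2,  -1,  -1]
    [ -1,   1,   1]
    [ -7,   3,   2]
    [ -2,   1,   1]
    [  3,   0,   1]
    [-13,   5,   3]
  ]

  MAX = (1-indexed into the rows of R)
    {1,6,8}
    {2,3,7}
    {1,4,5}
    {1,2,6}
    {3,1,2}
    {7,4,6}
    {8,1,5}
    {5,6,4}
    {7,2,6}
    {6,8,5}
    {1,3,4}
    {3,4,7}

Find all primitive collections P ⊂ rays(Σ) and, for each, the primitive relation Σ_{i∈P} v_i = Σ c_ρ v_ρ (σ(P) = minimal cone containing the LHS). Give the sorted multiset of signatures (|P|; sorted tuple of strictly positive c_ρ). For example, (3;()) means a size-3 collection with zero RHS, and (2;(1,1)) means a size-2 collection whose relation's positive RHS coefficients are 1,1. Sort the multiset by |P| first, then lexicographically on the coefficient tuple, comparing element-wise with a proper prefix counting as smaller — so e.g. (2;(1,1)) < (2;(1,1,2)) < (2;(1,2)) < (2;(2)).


Σ has 12 primitive collections:

  • {3,6}:  v_{3} + v_{6} = 0  →  sig = (2;())
  • {1,7}:  v_{1} + v_{7} = v_{4}  →  sig = (2;(1))
  • {2,4}:  v_{2} + v_{4} = v_{6}  →  sig = (2;(1))
  • {3,5}:  v_{3} + v_{5} = v_{1} + v_{4}  →  sig = (2;(1,1))
  • {3,8}:  v_{3} + v_{8} = v_{1} + v_{5}  →  sig = (2;(1,1))
  • {7,8}:  v_{7} + v_{8} = v_{4} + v_{5} + v_{6}  →  sig = (2;(1,1,1))
  • {2,5}:  v_{2} + v_{5} = v_{1} + 2·v_{6}  →  sig = (2;(1,2))
  • {5,7}:  v_{5} + v_{7} = 2·v_{4} + v_{6}  →  sig = (2;(1,2))
  • {4,8}:  v_{4} + v_{8} = 2·v_{5}  →  sig = (2;(2))
  • {2,8}:  v_{2} + v_{8} = 2·v_{1} + 3·v_{6}  →  sig = (2;(2,3))
  • {1,4,6}:  v_{1} + v_{4} + v_{6} = v_{5}  →  sig = (3;(1))
  • {1,5,6}:  v_{1} + v_{5} + v_{6} = v_{8}  →  sig = (3;(1))

so the primitive-relation signature multiset is
[(2;()), (2;(1)), (2;(1)), (2;(1,1)), (2;(1,1)), (2;(1,1,1)), (2;(1,2)), (2;(1,2)), (2;(2)), (2;(2,3)), (3;(1)), (3;(1))]


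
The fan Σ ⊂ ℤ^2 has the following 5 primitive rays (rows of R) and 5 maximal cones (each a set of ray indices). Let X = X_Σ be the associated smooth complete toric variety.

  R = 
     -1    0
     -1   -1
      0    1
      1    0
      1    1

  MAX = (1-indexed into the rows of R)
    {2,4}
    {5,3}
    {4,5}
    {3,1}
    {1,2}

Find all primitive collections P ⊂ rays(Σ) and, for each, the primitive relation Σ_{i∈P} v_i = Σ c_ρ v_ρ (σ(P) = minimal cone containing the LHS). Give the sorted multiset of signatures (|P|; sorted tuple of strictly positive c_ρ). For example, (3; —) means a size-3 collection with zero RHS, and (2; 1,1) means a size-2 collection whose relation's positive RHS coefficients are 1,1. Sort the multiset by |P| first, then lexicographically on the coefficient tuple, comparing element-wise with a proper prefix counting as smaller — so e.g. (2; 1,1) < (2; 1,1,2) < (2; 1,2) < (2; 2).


5 collections generate NE(X_Σ); each relation:

  P = {1,4}:  v_{1} + v_{4} = 0  so sig = (2; —)
  P = {2,5}:  v_{2} + v_{5} = 0  so sig = (2; —)
  P = {1,5}:  v_{1} + v_{5} = v_{3}  so sig = (2; 1)
  P = {2,3}:  v_{2} + v_{3} = v_{1}  so sig = (2; 1)
  P = {3,4}:  v_{3} + v_{4} = v_{5}  so sig = (2; 1)

Sorted signature multiset PRS(X):
    (2; —)
    (2; —)
    (2; 1)
    (2; 1)
    (2; 1)


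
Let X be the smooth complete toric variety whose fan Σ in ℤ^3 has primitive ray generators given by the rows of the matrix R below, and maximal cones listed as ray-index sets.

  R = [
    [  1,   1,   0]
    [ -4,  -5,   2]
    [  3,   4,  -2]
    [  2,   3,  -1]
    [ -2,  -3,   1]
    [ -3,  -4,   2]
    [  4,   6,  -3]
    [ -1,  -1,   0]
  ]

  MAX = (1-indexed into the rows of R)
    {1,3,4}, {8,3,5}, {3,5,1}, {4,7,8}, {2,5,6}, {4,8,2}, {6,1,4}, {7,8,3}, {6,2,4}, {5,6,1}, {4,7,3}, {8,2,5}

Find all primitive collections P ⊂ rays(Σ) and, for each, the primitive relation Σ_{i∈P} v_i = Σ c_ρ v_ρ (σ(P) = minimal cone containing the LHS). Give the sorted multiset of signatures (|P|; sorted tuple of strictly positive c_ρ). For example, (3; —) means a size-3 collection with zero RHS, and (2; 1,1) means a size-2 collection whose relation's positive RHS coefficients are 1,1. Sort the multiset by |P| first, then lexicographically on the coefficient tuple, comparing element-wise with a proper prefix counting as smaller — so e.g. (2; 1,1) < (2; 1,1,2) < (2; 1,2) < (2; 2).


Σ has 11 primitive collections:

  • {1,8}:  v_{1} + v_{8} = 0  so sig = (2; —)
  • {3,6}:  v_{3} + v_{6} = 0  so sig = (2; —)
  • {4,5}:  v_{4} + v_{5} = 0  so sig = (2; —)
  • {1,2}:  v_{1} + v_{2} = v_{6}  so sig = (2; 1)
  • {2,3}:  v_{2} + v_{3} = v_{8}  so sig = (2; 1)
  • {6,8}:  v_{6} + v_{8} = v_{2}  so sig = (2; 1)
  • {1,7}:  v_{1} + v_{7} = v_{3} + v_{4}  so sig = (2; 1,1)
  • {5,7}:  v_{5} + v_{7} = v_{3} + v_{8}  so sig = (2; 1,1)
  • {6,7}:  v_{6} + v_{7} = v_{4} + v_{8}  so sig = (2; 1,1)
  • {2,7}:  v_{2} + v_{7} = v_{4} + 2·v_{8}  so sig = (2; 1,2)
  • {3,4,8}:  v_{3} + v_{4} + v_{8} = v_{7}  so sig = (3; 1)

so the primitive-relation signature multiset is
{ (2; —) ×3,  (2; 1) ×3,  (2; 1,1) ×3,  (2; 1,2),  (3; 1) }


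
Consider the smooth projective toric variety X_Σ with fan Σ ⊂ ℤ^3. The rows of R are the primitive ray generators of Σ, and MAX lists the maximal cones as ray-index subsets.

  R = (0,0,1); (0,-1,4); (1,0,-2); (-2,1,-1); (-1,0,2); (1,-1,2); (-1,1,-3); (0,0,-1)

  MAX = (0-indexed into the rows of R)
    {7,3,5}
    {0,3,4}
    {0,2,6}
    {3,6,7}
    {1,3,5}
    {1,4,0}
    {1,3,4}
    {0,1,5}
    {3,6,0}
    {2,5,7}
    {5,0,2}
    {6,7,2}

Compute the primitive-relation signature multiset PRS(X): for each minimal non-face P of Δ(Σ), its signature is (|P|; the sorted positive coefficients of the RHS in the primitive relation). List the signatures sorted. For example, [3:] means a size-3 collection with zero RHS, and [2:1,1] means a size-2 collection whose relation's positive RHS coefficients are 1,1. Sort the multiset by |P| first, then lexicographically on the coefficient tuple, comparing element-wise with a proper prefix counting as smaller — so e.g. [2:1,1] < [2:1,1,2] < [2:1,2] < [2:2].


|primitive collections| = 12. Relations:

  P = {0,7}:  v_{0} + v_{7} = 0 — sig = [2:]
  P = {2,4}:  v_{2} + v_{4} = 0 — sig = [2:]
  P = {1,2}:  v_{1} + v_{2} = v_{5} — sig = [2:1]
  P = {2,3}:  v_{2} + v_{3} = v_{6} — sig = [2:1]
  P = {4,5}:  v_{4} + v_{5} = v_{1} — sig = [2:1]
  P = {4,6}:  v_{4} + v_{6} = v_{3} — sig = [2:1]
  P = {5,6}:  v_{5} + v_{6} = v_{7} — sig = [2:1]
  P = {1,6}:  v_{1} + v_{6} = v_{3} + v_{5} — sig = [2:1,1]
  P = {4,7}:  v_{4} + v_{7} = v_{3} + v_{5} — sig = [2:1,1]
  P = {1,7}:  v_{1} + v_{7} = v_{3} + 2·v_{5} — sig = [2:1,2]
  P = {0,3,5}:  v_{0} + v_{3} + v_{5} = v_{4} — sig = [3:1]
  P = {0,1,3}:  v_{0} + v_{1} + v_{3} = 2·v_{4} — sig = [3:2]

Hence PRS(X_Σ) =
[[2:], [2:], [2:1], [2:1], [2:1], [2:1], [2:1], [2:1,1], [2:1,1], [2:1,2], [3:1], [3:2]]


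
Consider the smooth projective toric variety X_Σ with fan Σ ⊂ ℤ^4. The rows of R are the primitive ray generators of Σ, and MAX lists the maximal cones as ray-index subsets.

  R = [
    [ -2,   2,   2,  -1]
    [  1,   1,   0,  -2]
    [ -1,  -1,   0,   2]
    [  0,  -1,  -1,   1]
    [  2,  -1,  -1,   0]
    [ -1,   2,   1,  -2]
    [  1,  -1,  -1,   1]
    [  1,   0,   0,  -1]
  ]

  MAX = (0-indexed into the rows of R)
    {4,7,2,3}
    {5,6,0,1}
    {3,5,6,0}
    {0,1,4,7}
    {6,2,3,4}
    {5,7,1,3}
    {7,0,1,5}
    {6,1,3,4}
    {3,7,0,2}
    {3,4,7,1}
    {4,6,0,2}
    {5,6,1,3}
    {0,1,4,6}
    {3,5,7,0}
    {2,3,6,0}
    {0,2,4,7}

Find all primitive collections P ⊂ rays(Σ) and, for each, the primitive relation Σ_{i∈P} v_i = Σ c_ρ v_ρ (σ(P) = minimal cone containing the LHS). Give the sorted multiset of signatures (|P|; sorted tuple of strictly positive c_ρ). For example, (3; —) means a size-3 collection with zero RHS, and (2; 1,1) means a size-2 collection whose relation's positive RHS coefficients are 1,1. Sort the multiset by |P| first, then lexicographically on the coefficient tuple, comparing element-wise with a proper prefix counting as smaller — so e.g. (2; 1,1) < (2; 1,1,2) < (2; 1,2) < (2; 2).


Σ has 6 primitive collections:

  {1,2}:  v_{1} + v_{2} = 0  ⇒ sig = (2; —)
  {4,5}:  v_{4} + v_{5} = v_{1}  ⇒ sig = (2; 1)
  {6,7}:  v_{6} + v_{7} = v_{4}  ⇒ sig = (2; 1)
  {2,5}:  v_{2} + v_{5} = v_{0} + v_{3}  ⇒ sig = (2; 1,1)
  {0,3,4}:  v_{0} + v_{3} + v_{4} = 0  ⇒ sig = (3; —)
  {0,1,3}:  v_{0} + v_{1} + v_{3} = v_{5}  ⇒ sig = (3; 1)

Hence PRS(X_Σ) =
[(2; —), (2; 1), (2; 1), (2; 1,1), (3; —), (3; 1)]


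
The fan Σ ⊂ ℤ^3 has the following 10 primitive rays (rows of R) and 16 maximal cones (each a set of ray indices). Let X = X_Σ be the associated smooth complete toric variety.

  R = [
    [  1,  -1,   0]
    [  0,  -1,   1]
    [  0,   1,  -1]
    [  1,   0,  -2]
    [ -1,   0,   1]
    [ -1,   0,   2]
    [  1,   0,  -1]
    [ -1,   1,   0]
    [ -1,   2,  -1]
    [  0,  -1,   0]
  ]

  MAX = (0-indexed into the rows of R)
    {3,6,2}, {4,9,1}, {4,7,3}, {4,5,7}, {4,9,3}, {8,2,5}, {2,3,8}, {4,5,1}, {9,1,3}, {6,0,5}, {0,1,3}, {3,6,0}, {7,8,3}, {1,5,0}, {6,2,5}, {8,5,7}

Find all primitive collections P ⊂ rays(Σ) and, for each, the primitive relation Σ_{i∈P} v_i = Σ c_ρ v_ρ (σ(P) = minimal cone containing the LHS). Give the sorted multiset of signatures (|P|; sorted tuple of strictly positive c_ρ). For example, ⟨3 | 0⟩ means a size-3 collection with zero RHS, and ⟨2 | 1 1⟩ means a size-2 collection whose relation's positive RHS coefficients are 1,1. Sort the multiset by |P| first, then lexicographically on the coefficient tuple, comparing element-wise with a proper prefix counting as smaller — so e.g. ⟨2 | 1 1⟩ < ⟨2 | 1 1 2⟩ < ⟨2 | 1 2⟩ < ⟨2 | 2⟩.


22 collections generate NE(X_Σ); each relation:

  P={0,7}:  v_{0} + v_{7} = 0  ⟹  sig = ⟨2 | 0⟩
  P={1,2}:  v_{1} + v_{2} = 0  ⟹  sig = ⟨2 | 0⟩
  P={3,5}:  v_{3} + v_{5} = 0  ⟹  sig = ⟨2 | 0⟩
  P={4,6}:  v_{4} + v_{6} = 0  ⟹  sig = ⟨2 | 0⟩
  P={0,2}:  v_{0} + v_{2} = v_{6}  ⟹  sig = ⟨2 | 1⟩
  P={0,4}:  v_{0} + v_{4} = v_{1}  ⟹  sig = ⟨2 | 1⟩
  P={0,8}:  v_{0} + v_{8} = v_{2}  ⟹  sig = ⟨2 | 1⟩
  P={1,6}:  v_{1} + v_{6} = v_{0}  ⟹  sig = ⟨2 | 1⟩
  P={1,7}:  v_{1} + v_{7} = v_{4}  ⟹  sig = ⟨2 | 1⟩
  P={1,8}:  v_{1} + v_{8} = v_{7}  ⟹  sig = ⟨2 | 1⟩
  P={2,4}:  v_{2} + v_{4} = v_{7}  ⟹  sig = ⟨2 | 1⟩
  P={2,7}:  v_{2} + v_{7} = v_{8}  ⟹  sig = ⟨2 | 1⟩
  P={6,7}:  v_{6} + v_{7} = v_{2}  ⟹  sig = ⟨2 | 1⟩
  P={2,9}:  v_{2} + v_{9} = v_{3} + v_{4}  ⟹  sig = ⟨2 | 1 1⟩
  P={5,9}:  v_{5} + v_{9} = v_{1} + v_{4}  ⟹  sig = ⟨2 | 1 1⟩
  P={6,9}:  v_{6} + v_{9} = v_{1} + v_{3}  ⟹  sig = ⟨2 | 1 1⟩
  P={8,9}:  v_{8} + v_{9} = v_{3} + v_{4} + v_{7}  ⟹  sig = ⟨2 | 1 1 1⟩
  P={0,9}:  v_{0} + v_{9} = 2·v_{1} + v_{3}  ⟹  sig = ⟨2 | 1 2⟩
  P={7,9}:  v_{7} + v_{9} = v_{3} + 2·v_{4}  ⟹  sig = ⟨2 | 1 2⟩
  P={4,8}:  v_{4} + v_{8} = 2·v_{7}  ⟹  sig = ⟨2 | 2⟩
  P={6,8}:  v_{6} + v_{8} = 2·v_{2}  ⟹  sig = ⟨2 | 2⟩
  P={1,3,4}:  v_{1} + v_{3} + v_{4} = v_{9}  ⟹  sig = ⟨3 | 1⟩

Hence PRS(X_Σ) =
    |P|=2: 21 collections, coeffs (), (), (), (), (1), (1), (1), (1), (1), (1), (1), (1), (1), (1,1), (1,1), (1,1), (1,1,1), (1,2), (1,2), (2), (2)
    |P|=3: 1 collection, coeffs (1)


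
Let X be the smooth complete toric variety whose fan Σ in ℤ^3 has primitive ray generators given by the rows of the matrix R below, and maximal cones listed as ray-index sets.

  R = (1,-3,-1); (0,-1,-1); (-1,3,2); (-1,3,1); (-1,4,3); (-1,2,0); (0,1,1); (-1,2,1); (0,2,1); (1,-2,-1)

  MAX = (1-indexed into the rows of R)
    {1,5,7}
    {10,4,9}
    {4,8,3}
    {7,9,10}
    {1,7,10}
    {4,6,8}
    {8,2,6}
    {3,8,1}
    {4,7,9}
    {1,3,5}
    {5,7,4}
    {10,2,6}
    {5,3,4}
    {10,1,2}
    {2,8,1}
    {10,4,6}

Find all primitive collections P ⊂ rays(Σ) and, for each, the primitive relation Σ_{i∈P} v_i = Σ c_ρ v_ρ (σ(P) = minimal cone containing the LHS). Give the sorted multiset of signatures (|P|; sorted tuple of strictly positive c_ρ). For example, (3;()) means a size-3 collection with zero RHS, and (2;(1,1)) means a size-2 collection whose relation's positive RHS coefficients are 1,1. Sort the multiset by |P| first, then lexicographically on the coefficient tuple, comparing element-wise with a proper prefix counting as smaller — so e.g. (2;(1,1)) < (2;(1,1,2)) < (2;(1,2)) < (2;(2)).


|primitive collections| = 22. Relations:

  P={1,4}:  v_{1} + v_{4} = 0 — sig = (2;())
  P={2,7}:  v_{2} + v_{7} = 0 — sig = (2;())
  P={8,10}:  v_{8} + v_{10} = 0 — sig = (2;())
  P={1,6}:  v_{1} + v_{6} = v_{2} — sig = (2;(1))
  P={2,3}:  v_{2} + v_{3} = v_{8} — sig = (2;(1))
  P={2,4}:  v_{2} + v_{4} = v_{6} — sig = (2;(1))
  P={2,5}:  v_{2} + v_{5} = v_{3} — sig = (2;(1))
  P={3,7}:  v_{3} + v_{7} = v_{5} — sig = (2;(1))
  P={3,10}:  v_{3} + v_{10} = v_{7} — sig = (2;(1))
  P={6,7}:  v_{6} + v_{7} = v_{4} — sig = (2;(1))
  P={7,8}:  v_{7} + v_{8} = v_{3} — sig = (2;(1))
  P={1,9}:  v_{1} + v_{9} = v_{7} + v_{10} — sig = (2;(1,1))
  P={2,9}:  v_{2} + v_{9} = v_{4} + v_{10} — sig = (2;(1,1))
  P={3,6}:  v_{3} + v_{6} = v_{4} + v_{8} — sig = (2;(1,1))
  P={5,6}:  v_{5} + v_{6} = v_{3} + v_{4} — sig = (2;(1,1))
  P={8,9}:  v_{8} + v_{9} = v_{4} + v_{7} — sig = (2;(1,1))
  P={3,9}:  v_{3} + v_{9} = v_{4} + 2·v_{7} — sig = (2;(1,2))
  P={6,9}:  v_{6} + v_{9} = 2·v_{4} + v_{10} — sig = (2;(1,2))
  P={5,9}:  v_{5} + v_{9} = v_{4} + 3·v_{7} — sig = (2;(1,3))
  P={5,8}:  v_{5} + v_{8} = 2·v_{3} — sig = (2;(2))
  P={5,10}:  v_{5} + v_{10} = 2·v_{7} — sig = (2;(2))
  P={4,7,10}:  v_{4} + v_{7} + v_{10} = v_{9} — sig = (3;(1))

Signatures (|P|; sorted positive RHS coefficients), sorted:
    (2;())
    (2;())
    (2;())
    (2;(1))
    (2;(1))
    (2;(1))
    (2;(1))
    (2;(1))
    (2;(1))
    (2;(1))
    (2;(1))
    (2;(1,1))
    (2;(1,1))
    (2;(1,1))
    (2;(1,1))
    (2;(1,1))
    (2;(1,2))
    (2;(1,2))
    (2;(1,3))
    (2;(2))
    (2;(2))
    (3;(1))


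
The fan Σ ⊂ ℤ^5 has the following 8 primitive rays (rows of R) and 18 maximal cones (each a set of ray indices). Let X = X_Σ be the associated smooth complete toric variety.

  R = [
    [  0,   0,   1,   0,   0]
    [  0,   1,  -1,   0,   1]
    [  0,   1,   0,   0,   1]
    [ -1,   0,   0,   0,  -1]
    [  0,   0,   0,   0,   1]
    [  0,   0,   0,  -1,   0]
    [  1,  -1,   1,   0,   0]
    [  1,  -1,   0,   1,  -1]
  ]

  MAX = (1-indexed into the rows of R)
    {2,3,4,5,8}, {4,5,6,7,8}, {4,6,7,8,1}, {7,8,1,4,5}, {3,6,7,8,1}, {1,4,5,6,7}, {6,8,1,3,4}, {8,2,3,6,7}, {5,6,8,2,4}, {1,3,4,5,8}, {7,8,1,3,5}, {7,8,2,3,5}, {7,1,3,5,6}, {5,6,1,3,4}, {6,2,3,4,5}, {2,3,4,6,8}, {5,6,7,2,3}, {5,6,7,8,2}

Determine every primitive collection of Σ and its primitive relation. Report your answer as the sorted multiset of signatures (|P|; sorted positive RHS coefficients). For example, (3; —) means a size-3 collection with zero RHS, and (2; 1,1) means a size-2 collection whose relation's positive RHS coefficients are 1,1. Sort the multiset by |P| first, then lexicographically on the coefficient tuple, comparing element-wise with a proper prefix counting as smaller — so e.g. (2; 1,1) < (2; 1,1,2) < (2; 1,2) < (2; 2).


5 minimal non-faces of Δ(Σ) (on 8 rays):

  {1,2}:  v_{1} + v_{2} = v_{3}  ⇒ sig = (2; 1)
  {2,4,7}:  v_{2} + v_{4} + v_{7} = 0  ⇒ sig = (3; —)
  {3,4,7}:  v_{3} + v_{4} + v_{7} = v_{1}  ⇒ sig = (3; 1)
  {1,5,6,8}:  v_{1} + v_{5} + v_{6} + v_{8} = v_{7}  ⇒ sig = (4; 1)
  {3,5,6,8}:  v_{3} + v_{5} + v_{6} + v_{8} = v_{2} + v_{7}  ⇒ sig = (4; 1,1)

Hence PRS(X_Σ) =
    (2; 1)
    (3; —)
    (3; 1)
    (4; 1)
    (4; 1,1)


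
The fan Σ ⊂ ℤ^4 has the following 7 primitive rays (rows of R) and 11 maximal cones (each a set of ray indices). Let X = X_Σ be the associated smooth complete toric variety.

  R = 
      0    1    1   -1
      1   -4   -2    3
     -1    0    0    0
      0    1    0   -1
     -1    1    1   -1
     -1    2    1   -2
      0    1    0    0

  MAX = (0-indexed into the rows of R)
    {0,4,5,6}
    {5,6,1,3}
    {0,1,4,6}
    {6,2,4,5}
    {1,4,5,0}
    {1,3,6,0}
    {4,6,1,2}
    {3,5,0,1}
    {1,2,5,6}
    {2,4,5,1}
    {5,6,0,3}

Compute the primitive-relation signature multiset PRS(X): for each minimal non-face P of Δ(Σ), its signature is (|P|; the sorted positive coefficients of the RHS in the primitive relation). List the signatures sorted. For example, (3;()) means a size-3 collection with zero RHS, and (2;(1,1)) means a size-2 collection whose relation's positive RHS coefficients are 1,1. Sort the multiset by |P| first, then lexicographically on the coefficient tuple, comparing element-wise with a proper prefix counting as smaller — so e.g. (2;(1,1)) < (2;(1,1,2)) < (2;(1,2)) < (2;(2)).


Minimal non-faces — 5 found among 7 rays, 11 max cones:

  {0,2}:  v_{0} + v_{2} = v_{4}  ⟹  sig = (2;(1))
  {3,4}:  v_{3} + v_{4} = v_{5}  ⟹  sig = (2;(1))
  {2,3}:  v_{2} + v_{3} = v_{1} + 2·v_{5} + v_{6}  ⟹  sig = (2;(1,1,2))
  {0,1,5,6}:  v_{0} + v_{1} + v_{5} + v_{6} = 0  ⟹  sig = (4;())
  {1,4,5,6}:  v_{1} + v_{4} + v_{5} + v_{6} = v_{2}  ⟹  sig = (4;(1))

Sorted signature multiset PRS(X):
[(2;(1)), (2;(1)), (2;(1,1,2)), (4;()), (4;(1))]


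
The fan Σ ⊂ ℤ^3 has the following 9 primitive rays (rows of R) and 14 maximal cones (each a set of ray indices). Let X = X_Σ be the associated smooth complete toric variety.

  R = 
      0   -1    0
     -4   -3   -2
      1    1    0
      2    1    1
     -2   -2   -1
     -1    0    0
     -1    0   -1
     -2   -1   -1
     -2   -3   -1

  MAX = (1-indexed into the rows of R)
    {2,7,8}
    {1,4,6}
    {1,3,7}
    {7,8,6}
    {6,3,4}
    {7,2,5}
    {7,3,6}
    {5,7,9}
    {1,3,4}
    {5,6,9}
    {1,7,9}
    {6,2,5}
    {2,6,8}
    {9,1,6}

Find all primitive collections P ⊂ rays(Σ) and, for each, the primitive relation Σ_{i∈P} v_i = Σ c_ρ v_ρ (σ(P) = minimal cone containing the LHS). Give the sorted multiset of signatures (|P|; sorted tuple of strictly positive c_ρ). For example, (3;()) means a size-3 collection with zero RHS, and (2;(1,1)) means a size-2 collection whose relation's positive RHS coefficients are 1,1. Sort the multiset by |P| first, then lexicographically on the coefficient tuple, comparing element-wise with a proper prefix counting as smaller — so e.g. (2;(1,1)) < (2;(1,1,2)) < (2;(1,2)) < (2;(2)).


Σ has 20 primitive collections:

  P = {4,8}:  v_{4} + v_{8} = 0 — sig = (2;())
  P = {1,5}:  v_{1} + v_{5} = v_{9} — sig = (2;(1))
  P = {1,8}:  v_{1} + v_{8} = v_{5} — sig = (2;(1))
  P = {2,4}:  v_{2} + v_{4} = v_{5} — sig = (2;(1))
  P = {3,8}:  v_{3} + v_{8} = v_{7} — sig = (2;(1))
  P = {4,5}:  v_{4} + v_{5} = v_{1} — sig = (2;(1))
  P = {4,7}:  v_{4} + v_{7} = v_{3} — sig = (2;(1))
  P = {5,8}:  v_{5} + v_{8} = v_{2} — sig = (2;(1))
  P = {2,3}:  v_{2} + v_{3} = v_{5} + v_{7} — sig = (2;(1,1))
  P = {3,5}:  v_{3} + v_{5} = v_{1} + v_{7} — sig = (2;(1,1))
  P = {3,9}:  v_{3} + v_{9} = 2·v_{1} + v_{7} — sig = (2;(1,2))
  P = {1,2}:  v_{1} + v_{2} = 2·v_{5} — sig = (2;(2))
  P = {4,9}:  v_{4} + v_{9} = 2·v_{1} — sig = (2;(2))
  P = {8,9}:  v_{8} + v_{9} = 2·v_{5} — sig = (2;(2))
  P = {2,9}:  v_{2} + v_{9} = 3·v_{5} — sig = (2;(3))
  P = {1,3,6}:  v_{1} + v_{3} + v_{6} = 0 — sig = (3;())
  P = {1,6,7}:  v_{1} + v_{6} + v_{7} = v_{8} — sig = (3;(1))
  P = {6,7,9}:  v_{6} + v_{7} + v_{9} = v_{2} — sig = (3;(1))
  P = {5,6,7}:  v_{5} + v_{6} + v_{7} = 2·v_{8} — sig = (3;(2))
  P = {2,6,7}:  v_{2} + v_{6} + v_{7} = 3·v_{8} — sig = (3;(3))

Hence PRS(X_Σ) =
    (2;())
    (2;(1))
    (2;(1))
    (2;(1))
    (2;(1))
    (2;(1))
    (2;(1))
    (2;(1))
    (2;(1,1))
    (2;(1,1))
    (2;(1,2))
    (2;(2))
    (2;(2))
    (2;(2))
    (2;(3))
    (3;())
    (3;(1))
    (3;(1))
    (3;(2))
    (3;(3))


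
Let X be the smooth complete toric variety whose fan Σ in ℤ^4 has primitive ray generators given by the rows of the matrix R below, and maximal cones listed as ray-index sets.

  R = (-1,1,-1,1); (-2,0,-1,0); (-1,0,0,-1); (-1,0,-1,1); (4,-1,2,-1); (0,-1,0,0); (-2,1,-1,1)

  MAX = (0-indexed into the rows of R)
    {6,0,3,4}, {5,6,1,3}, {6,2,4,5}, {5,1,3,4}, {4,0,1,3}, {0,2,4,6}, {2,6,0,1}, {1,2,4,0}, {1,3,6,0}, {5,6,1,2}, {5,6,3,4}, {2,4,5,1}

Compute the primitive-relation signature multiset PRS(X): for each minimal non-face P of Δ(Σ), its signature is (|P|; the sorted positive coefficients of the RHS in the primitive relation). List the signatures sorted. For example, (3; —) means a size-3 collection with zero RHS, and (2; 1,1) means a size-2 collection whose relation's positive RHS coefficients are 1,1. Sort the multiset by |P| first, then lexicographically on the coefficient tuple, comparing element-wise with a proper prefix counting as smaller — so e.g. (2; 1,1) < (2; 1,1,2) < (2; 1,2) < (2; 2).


3 collections generate NE(X_Σ); each relation:

  {0,5}:  v_{0} + v_{5} = v_{3}  →  sig = (2; 1)
  {2,3}:  v_{2} + v_{3} = v_{1}  →  sig = (2; 1)
  {1,4,6}:  v_{1} + v_{4} + v_{6} = 0  →  sig = (3; —)

Sorted signature multiset PRS(X):
{ (2; 1) ×2,  (3; —) }


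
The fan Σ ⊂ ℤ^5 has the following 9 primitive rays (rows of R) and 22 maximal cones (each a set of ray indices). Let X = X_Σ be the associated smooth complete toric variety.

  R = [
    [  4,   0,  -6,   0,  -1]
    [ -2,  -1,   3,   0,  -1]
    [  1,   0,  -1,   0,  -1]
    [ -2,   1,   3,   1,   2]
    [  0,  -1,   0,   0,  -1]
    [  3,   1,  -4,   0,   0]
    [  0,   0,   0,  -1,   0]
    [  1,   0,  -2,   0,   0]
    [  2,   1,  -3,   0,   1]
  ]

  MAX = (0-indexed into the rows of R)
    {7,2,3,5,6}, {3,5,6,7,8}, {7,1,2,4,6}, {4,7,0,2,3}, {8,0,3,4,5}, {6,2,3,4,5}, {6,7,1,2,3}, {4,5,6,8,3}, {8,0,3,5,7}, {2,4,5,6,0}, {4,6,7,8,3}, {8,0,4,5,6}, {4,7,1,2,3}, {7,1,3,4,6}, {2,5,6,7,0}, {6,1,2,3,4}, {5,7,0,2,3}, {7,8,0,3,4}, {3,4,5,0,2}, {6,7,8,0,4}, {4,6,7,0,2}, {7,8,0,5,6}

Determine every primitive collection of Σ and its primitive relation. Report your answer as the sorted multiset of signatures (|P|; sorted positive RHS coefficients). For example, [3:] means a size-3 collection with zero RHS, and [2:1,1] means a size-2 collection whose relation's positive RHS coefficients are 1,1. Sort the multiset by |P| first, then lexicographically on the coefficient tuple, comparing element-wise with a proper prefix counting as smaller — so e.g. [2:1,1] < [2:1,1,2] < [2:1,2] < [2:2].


|primitive collections| = 7. Relations:

  • {1,8}:  v_{1} + v_{8} = 0 — sig = [2:]
  • {1,5}:  v_{1} + v_{5} = v_{2} — sig = [2:1]
  • {2,8}:  v_{2} + v_{8} = v_{5} — sig = [2:1]
  • {0,1}:  v_{0} + v_{1} = v_{2} + v_{4} + v_{7} — sig = [2:1,1,1]
  • {0,3,6}:  v_{0} + v_{3} + v_{6} = v_{8} — sig = [3:1]
  • {4,5,7}:  v_{4} + v_{5} + v_{7} = v_{0} — sig = [3:1]
  • {2,3,4,6,7}:  v_{2} + v_{3} + v_{4} + v_{6} + v_{7} = 0 — sig = [5:]

Signatures (|P|; sorted positive RHS coefficients), sorted:
{ [2:],  [2:1] ×2,  [2:1,1,1],  [3:1] ×2,  [5:] }


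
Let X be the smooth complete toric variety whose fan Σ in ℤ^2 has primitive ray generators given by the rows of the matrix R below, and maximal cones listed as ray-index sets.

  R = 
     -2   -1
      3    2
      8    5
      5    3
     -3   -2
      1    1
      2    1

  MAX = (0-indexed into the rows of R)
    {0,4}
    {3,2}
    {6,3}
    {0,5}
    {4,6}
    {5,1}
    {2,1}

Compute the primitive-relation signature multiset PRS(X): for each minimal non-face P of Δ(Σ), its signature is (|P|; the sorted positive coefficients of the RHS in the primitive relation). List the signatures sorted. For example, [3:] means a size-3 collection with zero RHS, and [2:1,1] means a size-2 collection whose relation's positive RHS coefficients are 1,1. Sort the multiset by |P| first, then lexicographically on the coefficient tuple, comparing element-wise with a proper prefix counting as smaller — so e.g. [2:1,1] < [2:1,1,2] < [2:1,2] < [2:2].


|primitive collections| = 14. Relations:

  P={0,6}:  v_{0} + v_{6} = 0  ⟹  sig = [2:]
  P={1,4}:  v_{1} + v_{4} = 0  ⟹  sig = [2:]
  P={0,1}:  v_{0} + v_{1} = v_{5}  ⟹  sig = [2:1]
  P={0,3}:  v_{0} + v_{3} = v_{1}  ⟹  sig = [2:1]
  P={1,3}:  v_{1} + v_{3} = v_{2}  ⟹  sig = [2:1]
  P={1,6}:  v_{1} + v_{6} = v_{3}  ⟹  sig = [2:1]
  P={2,4}:  v_{2} + v_{4} = v_{3}  ⟹  sig = [2:1]
  P={3,4}:  v_{3} + v_{4} = v_{6}  ⟹  sig = [2:1]
  P={4,5}:  v_{4} + v_{5} = v_{0}  ⟹  sig = [2:1]
  P={5,6}:  v_{5} + v_{6} = v_{1}  ⟹  sig = [2:1]
  P={0,2}:  v_{0} + v_{2} = 2·v_{1}  ⟹  sig = [2:2]
  P={2,6}:  v_{2} + v_{6} = 2·v_{3}  ⟹  sig = [2:2]
  P={3,5}:  v_{3} + v_{5} = 2·v_{1}  ⟹  sig = [2:2]
  P={2,5}:  v_{2} + v_{5} = 3·v_{1}  ⟹  sig = [2:3]

so the primitive-relation signature multiset is
{ [2:] ×2,  [2:1] ×8,  [2:2] ×3,  [2:3] }


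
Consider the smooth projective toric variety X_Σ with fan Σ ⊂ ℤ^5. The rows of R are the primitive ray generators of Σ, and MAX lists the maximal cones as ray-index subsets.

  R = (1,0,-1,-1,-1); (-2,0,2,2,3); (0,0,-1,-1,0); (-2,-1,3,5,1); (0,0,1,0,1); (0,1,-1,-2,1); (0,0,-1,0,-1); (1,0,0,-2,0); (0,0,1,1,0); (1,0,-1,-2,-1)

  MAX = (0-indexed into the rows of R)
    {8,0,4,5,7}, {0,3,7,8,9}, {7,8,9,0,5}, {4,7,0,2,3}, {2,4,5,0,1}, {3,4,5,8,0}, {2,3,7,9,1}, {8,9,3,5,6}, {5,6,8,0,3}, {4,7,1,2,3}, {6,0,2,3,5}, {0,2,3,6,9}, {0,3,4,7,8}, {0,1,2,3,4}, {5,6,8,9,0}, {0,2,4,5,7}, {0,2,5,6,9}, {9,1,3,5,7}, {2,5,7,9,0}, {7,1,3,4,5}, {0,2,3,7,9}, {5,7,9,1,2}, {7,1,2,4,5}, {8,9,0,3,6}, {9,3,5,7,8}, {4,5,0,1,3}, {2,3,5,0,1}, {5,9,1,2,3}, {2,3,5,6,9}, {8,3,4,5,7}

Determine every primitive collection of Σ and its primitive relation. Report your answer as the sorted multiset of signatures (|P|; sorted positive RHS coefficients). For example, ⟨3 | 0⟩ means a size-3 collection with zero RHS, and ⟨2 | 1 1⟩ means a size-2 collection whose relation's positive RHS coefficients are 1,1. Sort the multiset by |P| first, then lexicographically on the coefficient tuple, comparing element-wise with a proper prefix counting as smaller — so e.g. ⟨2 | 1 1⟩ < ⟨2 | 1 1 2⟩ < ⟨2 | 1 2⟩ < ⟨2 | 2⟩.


12 collections generate NE(X_Σ); each relation:

  P = {2,8}:  v_{2} + v_{8} = 0  so sig = ⟨2 | 0⟩
  P = {4,6}:  v_{4} + v_{6} = 0  so sig = ⟨2 | 0⟩
  P = {4,9}:  v_{4} + v_{9} = v_{7}  so sig = ⟨2 | 1⟩
  P = {6,7}:  v_{6} + v_{7} = v_{9}  so sig = ⟨2 | 1⟩
  P = {1,6}:  v_{1} + v_{6} = v_{2} + v_{3} + v_{5}  so sig = ⟨2 | 1 1 1⟩
  P = {1,8}:  v_{1} + v_{8} = v_{3} + v_{4} + v_{5}  so sig = ⟨2 | 1 1 1⟩
  P = {0,1,9}:  v_{0} + v_{1} + v_{9} = v_{2} + v_{4}  so sig = ⟨3 | 1 1⟩
  P = {0,1,7}:  v_{0} + v_{1} + v_{7} = v_{2} + 2·v_{4}  so sig = ⟨3 | 1 2⟩
  P = {0,3,5,9}:  v_{0} + v_{3} + v_{5} + v_{9} = 0  so sig = ⟨4 | 0⟩
  P = {0,3,5,7}:  v_{0} + v_{3} + v_{5} + v_{7} = v_{4}  so sig = ⟨4 | 1⟩
  P = {2,3,4,5}:  v_{2} + v_{3} + v_{4} + v_{5} = v_{1}  so sig = ⟨4 | 1⟩
  P = {2,3,5,7}:  v_{2} + v_{3} + v_{5} + v_{7} = v_{1} + v_{9}  so sig = ⟨4 | 1 1⟩

Sorted signature multiset PRS(X):
    ⟨2 | 0⟩
    ⟨2 | 0⟩
    ⟨2 | 1⟩
    ⟨2 | 1⟩
    ⟨2 | 1 1 1⟩
    ⟨2 | 1 1 1⟩
    ⟨3 | 1 1⟩
    ⟨3 | 1 2⟩
    ⟨4 | 0⟩
    ⟨4 | 1⟩
    ⟨4 | 1⟩
    ⟨4 | 1 1⟩


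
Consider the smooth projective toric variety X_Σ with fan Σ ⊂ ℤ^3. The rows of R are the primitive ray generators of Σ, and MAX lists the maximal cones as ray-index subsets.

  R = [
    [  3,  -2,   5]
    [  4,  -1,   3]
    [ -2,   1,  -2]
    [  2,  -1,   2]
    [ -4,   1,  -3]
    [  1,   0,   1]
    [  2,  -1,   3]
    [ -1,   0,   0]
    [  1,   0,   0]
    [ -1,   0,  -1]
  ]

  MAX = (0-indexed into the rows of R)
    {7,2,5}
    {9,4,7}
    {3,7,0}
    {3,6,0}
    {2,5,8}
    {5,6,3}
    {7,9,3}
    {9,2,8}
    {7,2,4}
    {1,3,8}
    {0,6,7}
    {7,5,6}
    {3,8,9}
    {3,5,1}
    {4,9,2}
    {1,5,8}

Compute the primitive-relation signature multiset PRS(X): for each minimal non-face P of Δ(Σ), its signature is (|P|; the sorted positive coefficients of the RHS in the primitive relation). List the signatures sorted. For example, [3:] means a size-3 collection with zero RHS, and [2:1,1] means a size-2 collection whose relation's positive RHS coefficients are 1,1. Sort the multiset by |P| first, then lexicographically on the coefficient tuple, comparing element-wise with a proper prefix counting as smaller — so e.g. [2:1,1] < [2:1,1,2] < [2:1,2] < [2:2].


Minimal non-faces — 25 found among 10 rays, 16 max cones:

  P = {1,4}:  v_{1} + v_{4} = 0  ⇒ sig = [2:]
  P = {2,3}:  v_{2} + v_{3} = 0  ⇒ sig = [2:]
  P = {5,9}:  v_{5} + v_{9} = 0  ⇒ sig = [2:]
  P = {7,8}:  v_{7} + v_{8} = 0  ⇒ sig = [2:]
  P = {0,2}:  v_{0} + v_{2} = v_{6} + v_{7}  ⇒ sig = [2:1,1]
  P = {0,8}:  v_{0} + v_{8} = v_{3} + v_{6}  ⇒ sig = [2:1,1]
  P = {1,2}:  v_{1} + v_{2} = v_{5} + v_{8}  ⇒ sig = [2:1,1]
  P = {1,7}:  v_{1} + v_{7} = v_{3} + v_{5}  ⇒ sig = [2:1,1]
  P = {1,9}:  v_{1} + v_{9} = v_{3} + v_{8}  ⇒ sig = [2:1,1]
  P = {2,6}:  v_{2} + v_{6} = v_{5} + v_{7}  ⇒ sig = [2:1,1]
  P = {3,4}:  v_{3} + v_{4} = v_{7} + v_{9}  ⇒ sig = [2:1,1]
  P = {4,5}:  v_{4} + v_{5} = v_{2} + v_{7}  ⇒ sig = [2:1,1]
  P = {4,8}:  v_{4} + v_{8} = v_{2} + v_{9}  ⇒ sig = [2:1,1]
  P = {6,8}:  v_{6} + v_{8} = v_{3} + v_{5}  ⇒ sig = [2:1,1]
  P = {6,9}:  v_{6} + v_{9} = v_{3} + v_{7}  ⇒ sig = [2:1,1]
  P = {0,1}:  v_{0} + v_{1} = 2·v_{3} + v_{5} + v_{6}  ⇒ sig = [2:1,1,2]
  P = {0,4}:  v_{0} + v_{4} = v_{3} + 3·v_{7}  ⇒ sig = [2:1,3]
  P = {0,5}:  v_{0} + v_{5} = 2·v_{6}  ⇒ sig = [2:2]
  P = {4,6}:  v_{4} + v_{6} = 2·v_{7}  ⇒ sig = [2:2]
  P = {0,9}:  v_{0} + v_{9} = 2·v_{3} + 2·v_{7}  ⇒ sig = [2:2,2]
  P = {1,6}:  v_{1} + v_{6} = 2·v_{3} + 2·v_{5}  ⇒ sig = [2:2,2]
  P = {2,7,9}:  v_{2} + v_{7} + v_{9} = v_{4}  ⇒ sig = [3:1]
  P = {3,5,7}:  v_{3} + v_{5} + v_{7} = v_{6}  ⇒ sig = [3:1]
  P = {3,5,8}:  v_{3} + v_{5} + v_{8} = v_{1}  ⇒ sig = [3:1]
  P = {3,6,7}:  v_{3} + v_{6} + v_{7} = v_{0}  ⇒ sig = [3:1]

Signatures (|P|; sorted positive RHS coefficients), sorted:
[[2:], [2:], [2:], [2:], [2:1,1], [2:1,1], [2:1,1], [2:1,1], [2:1,1], [2:1,1], [2:1,1], [2:1,1], [2:1,1], [2:1,1], [2:1,1], [2:1,1,2], [2:1,3], [2:2], [2:2], [2:2,2], [2:2,2], [3:1], [3:1], [3:1], [3:1]]


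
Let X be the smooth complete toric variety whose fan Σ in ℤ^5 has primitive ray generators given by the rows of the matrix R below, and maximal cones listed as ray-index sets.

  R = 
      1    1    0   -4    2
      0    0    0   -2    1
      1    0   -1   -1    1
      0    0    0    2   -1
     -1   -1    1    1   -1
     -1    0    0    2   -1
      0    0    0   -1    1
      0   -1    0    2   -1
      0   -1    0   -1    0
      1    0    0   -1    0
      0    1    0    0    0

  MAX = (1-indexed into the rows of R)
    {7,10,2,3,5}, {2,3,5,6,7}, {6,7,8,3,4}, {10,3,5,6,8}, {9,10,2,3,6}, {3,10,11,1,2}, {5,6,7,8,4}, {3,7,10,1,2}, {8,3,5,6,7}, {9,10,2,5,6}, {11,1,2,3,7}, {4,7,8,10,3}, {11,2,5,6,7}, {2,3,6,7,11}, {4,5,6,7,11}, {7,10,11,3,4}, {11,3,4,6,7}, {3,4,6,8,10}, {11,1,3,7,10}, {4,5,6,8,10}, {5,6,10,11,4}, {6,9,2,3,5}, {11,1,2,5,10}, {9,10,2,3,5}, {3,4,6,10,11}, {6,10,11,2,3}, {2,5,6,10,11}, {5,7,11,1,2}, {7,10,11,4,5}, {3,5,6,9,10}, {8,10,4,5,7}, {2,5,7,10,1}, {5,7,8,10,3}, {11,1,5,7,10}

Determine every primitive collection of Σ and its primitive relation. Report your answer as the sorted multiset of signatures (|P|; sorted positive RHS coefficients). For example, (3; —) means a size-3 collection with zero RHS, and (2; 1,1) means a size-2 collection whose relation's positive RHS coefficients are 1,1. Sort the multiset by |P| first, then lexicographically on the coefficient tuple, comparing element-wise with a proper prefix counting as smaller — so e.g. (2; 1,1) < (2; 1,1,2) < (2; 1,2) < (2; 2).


|primitive collections| = 17. Relations:

  {2,4}:  v_{2} + v_{4} = 0 ; sig = (2; —)
  {8,11}:  v_{8} + v_{11} = v_{4} ; sig = (2; 1)
  {1,6}:  v_{1} + v_{6} = v_{2} + v_{11} ; sig = (2; 1,1)
  {1,8}:  v_{1} + v_{8} = v_{7} + v_{10} ; sig = (2; 1,1)
  {2,8}:  v_{2} + v_{8} = v_{3} + v_{5} ; sig = (2; 1,1)
  {1,4}:  v_{1} + v_{4} = v_{7} + v_{10} + v_{11} ; sig = (2; 1,1,1)
  {7,9}:  v_{7} + v_{9} = v_{2} + v_{3} + v_{5} ; sig = (2; 1,1,1)
  {9,11}:  v_{9} + v_{11} = v_{2} + v_{6} + v_{10} ; sig = (2; 1,1,1)
  {4,9}:  v_{4} + v_{9} = v_{3} + v_{5} + v_{6} + v_{10} ; sig = (2; 1,1,1,1)
  {8,9}:  v_{8} + v_{9} = 2·v_{3} + 2·v_{5} + v_{6} + v_{10} ; sig = (2; 1,1,2,2)
  {1,9}:  v_{1} + v_{9} = 2·v_{2} + v_{10} ; sig = (2; 1,2)
  {3,5,11}:  v_{3} + v_{5} + v_{11} = 0 ; sig = (3; —)
  {6,7,10}:  v_{6} + v_{7} + v_{10} = 0 ; sig = (3; —)
  {3,4,5}:  v_{3} + v_{4} + v_{5} = v_{8} ; sig = (3; 1)
  {1,3,5}:  v_{1} + v_{3} + v_{5} = v_{2} + v_{7} + v_{10} ; sig = (3; 1,1,1)
  {2,7,10,11}:  v_{2} + v_{7} + v_{10} + v_{11} = v_{1} ; sig = (4; 1)
  {2,3,5,6,10}:  v_{2} + v_{3} + v_{5} + v_{6} + v_{10} = v_{9} ; sig = (5; 1)

so the primitive-relation signature multiset is
    |P|=2: 11 collections, coeffs (), (1), (1,1), (1,1), (1,1), (1,1,1), (1,1,1), (1,1,1), (1,1,1,1), (1,1,2,2), (1,2)
    |P|=3: 4 collections, coeffs (), (), (1), (1,1,1)
    |P|=4: 1 collection, coeffs (1)
    |P|=5: 1 collection, coeffs (1)


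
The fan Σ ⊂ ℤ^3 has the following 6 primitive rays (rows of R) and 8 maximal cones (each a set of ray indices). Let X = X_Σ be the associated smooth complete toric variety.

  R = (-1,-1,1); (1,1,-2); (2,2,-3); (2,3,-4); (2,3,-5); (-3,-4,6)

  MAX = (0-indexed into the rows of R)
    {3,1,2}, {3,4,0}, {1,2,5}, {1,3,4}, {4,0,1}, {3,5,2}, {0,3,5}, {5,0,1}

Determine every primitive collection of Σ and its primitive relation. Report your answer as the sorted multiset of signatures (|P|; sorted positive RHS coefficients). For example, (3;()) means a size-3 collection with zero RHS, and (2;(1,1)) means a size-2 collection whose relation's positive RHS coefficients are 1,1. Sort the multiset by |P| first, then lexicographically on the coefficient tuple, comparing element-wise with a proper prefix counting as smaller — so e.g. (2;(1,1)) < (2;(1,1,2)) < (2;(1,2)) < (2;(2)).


5 collections generate NE(X_Σ); each relation:

  {0,2}:  v_{0} + v_{2} = v_{1}  so sig = (2;(1))
  {4,5}:  v_{4} + v_{5} = v_{0}  so sig = (2;(1))
  {2,4}:  v_{2} + v_{4} = 2·v_{1} + v_{3}  so sig = (2;(1,2))
  {1,3,5}:  v_{1} + v_{3} + v_{5} = 0  so sig = (3;())
  {0,1,3}:  v_{0} + v_{1} + v_{3} = v_{4}  so sig = (3;(1))

so the primitive-relation signature multiset is
[(2;(1)), (2;(1)), (2;(1,2)), (3;()), (3;(1))]


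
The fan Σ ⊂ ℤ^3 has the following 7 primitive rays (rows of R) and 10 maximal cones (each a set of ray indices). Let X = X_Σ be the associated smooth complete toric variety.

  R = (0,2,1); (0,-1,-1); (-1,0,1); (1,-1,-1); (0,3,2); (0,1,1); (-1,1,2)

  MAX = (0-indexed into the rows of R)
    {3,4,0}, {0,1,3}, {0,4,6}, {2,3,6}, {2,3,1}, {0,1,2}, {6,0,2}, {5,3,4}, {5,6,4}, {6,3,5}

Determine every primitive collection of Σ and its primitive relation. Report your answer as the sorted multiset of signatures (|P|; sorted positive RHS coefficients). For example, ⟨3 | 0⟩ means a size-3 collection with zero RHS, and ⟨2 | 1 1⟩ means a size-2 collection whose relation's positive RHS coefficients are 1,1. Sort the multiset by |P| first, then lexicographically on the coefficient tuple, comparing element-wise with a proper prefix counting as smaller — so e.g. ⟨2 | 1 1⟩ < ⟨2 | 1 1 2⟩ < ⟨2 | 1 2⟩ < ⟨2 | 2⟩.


Minimal non-faces — 9 found among 7 rays, 10 max cones:

  P={1,5}:  v_{1} + v_{5} = 0 ; sig = ⟨2 | 0⟩
  P={0,5}:  v_{0} + v_{5} = v_{4} ; sig = ⟨2 | 1⟩
  P={1,4}:  v_{1} + v_{4} = v_{0} ; sig = ⟨2 | 1⟩
  P={1,6}:  v_{1} + v_{6} = v_{2} ; sig = ⟨2 | 1⟩
  P={2,5}:  v_{2} + v_{5} = v_{6} ; sig = ⟨2 | 1⟩
  P={2,4}:  v_{2} + v_{4} = v_{0} + v_{6} ; sig = ⟨2 | 1 1⟩
  P={0,2,3}:  v_{0} + v_{2} + v_{3} = v_{5} ; sig = ⟨3 | 1⟩
  P={0,3,6}:  v_{0} + v_{3} + v_{6} = 2·v_{5} ; sig = ⟨3 | 2⟩
  P={3,4,6}:  v_{3} + v_{4} + v_{6} = 3·v_{5} ; sig = ⟨3 | 3⟩

Hence PRS(X_Σ) =
[⟨2 | 0⟩, ⟨2 | 1⟩, ⟨2 | 1⟩, ⟨2 | 1⟩, ⟨2 | 1⟩, ⟨2 | 1 1⟩, ⟨3 | 1⟩, ⟨3 | 2⟩, ⟨3 | 3⟩]


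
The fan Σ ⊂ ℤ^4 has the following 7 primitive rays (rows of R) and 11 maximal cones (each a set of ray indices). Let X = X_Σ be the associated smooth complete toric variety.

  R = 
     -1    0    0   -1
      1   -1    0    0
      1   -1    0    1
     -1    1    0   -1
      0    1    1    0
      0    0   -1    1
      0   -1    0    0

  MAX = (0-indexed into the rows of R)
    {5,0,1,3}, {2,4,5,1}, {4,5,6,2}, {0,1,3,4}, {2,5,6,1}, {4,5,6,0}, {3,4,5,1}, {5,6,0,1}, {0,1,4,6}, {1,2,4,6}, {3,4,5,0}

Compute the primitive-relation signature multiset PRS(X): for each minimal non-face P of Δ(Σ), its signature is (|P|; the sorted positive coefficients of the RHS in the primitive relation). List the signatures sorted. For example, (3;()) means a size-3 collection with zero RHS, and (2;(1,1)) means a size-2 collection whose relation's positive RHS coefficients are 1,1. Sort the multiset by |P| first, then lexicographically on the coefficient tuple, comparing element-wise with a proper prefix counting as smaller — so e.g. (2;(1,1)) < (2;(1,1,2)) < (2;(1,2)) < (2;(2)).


Minimal non-faces — 5 found among 7 rays, 11 max cones:

  P={2,3}:  v_{2} + v_{3} = 0  ⟹  sig = (2;())
  P={0,2}:  v_{0} + v_{2} = v_{6}  ⟹  sig = (2;(1))
  P={3,6}:  v_{3} + v_{6} = v_{0}  ⟹  sig = (2;(1))
  P={0,1,4,5}:  v_{0} + v_{1} + v_{4} + v_{5} = 0  ⟹  sig = (4;())
  P={1,4,5,6}:  v_{1} + v_{4} + v_{5} + v_{6} = v_{2}  ⟹  sig = (4;(1))

so the primitive-relation signature multiset is
    (2;())
    (2;(1))
    (2;(1))
    (4;())
    (4;(1))


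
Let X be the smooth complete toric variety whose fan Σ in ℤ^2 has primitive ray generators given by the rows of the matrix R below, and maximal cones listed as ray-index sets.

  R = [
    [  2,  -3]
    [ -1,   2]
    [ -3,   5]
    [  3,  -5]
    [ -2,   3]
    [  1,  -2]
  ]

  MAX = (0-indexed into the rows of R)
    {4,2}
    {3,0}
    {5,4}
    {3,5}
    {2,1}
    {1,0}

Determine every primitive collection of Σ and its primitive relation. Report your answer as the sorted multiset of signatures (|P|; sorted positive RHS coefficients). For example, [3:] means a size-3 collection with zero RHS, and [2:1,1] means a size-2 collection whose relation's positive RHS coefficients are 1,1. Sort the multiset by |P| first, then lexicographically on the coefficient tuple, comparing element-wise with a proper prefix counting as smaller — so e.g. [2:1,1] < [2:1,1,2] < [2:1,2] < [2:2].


Minimal non-faces — 9 found among 6 rays, 6 max cones:

  P = {0,4}:  v_{0} + v_{4} = 0  →  sig = [2:]
  P = {1,5}:  v_{1} + v_{5} = 0  →  sig = [2:]
  P = {2,3}:  v_{2} + v_{3} = 0  →  sig = [2:]
  P = {0,2}:  v_{0} + v_{2} = v_{1}  →  sig = [2:1]
  P = {0,5}:  v_{0} + v_{5} = v_{3}  →  sig = [2:1]
  P = {1,3}:  v_{1} + v_{3} = v_{0}  →  sig = [2:1]
  P = {1,4}:  v_{1} + v_{4} = v_{2}  →  sig = [2:1]
  P = {2,5}:  v_{2} + v_{5} = v_{4}  →  sig = [2:1]
  P = {3,4}:  v_{3} + v_{4} = v_{5}  →  sig = [2:1]

Signatures (|P|; sorted positive RHS coefficients), sorted:
    [2:]
    [2:]
    [2:]
    [2:1]
    [2:1]
    [2:1]
    [2:1]
    [2:1]
    [2:1]
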